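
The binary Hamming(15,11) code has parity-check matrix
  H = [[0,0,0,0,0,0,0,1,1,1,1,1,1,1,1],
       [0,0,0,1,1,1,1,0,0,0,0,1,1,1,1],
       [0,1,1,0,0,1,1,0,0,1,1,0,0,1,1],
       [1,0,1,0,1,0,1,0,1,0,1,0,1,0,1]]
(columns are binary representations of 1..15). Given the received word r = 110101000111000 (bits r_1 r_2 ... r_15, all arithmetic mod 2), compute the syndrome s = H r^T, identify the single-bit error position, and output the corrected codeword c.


s = (1, 1, 0, 0)^T, error position = 12, corrected codeword c = 110101000110000

Compute s = H r^T mod 2 one row at a time:
  s_1 = 0 + 0 + 1 + 1 + 1 + 0 + 0 + 0 = 3 ≡ 1 (mod 2).
  s_2 = 1 + 0 + 1 + 0 + 1 + 0 + 0 + 0 = 3 ≡ 1 (mod 2).
  s_3 = 1 + 0 + 1 + 0 + 1 + 1 + 0 + 0 = 4 ≡ 0 (mod 2).
  s_4 = 1 + 0 + 0 + 0 + 0 + 1 + 0 + 0 = 2 ≡ 0 (mod 2).
s = (1, 1, 0, 0)^T — this equals column 12 of H (binary 1100), so error is at position 12.
Correct: flip bit 12 of r = 110101000111000 to get c = 110101000110000.


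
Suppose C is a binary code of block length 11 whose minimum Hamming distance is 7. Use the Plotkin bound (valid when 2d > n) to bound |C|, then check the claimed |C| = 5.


Plotkin bound M ≤ 4; given |C| = 5 > bound (violated).

Check applicability: 2d = 14, n = 11.
2d − n = 3 > 0, so Plotkin applies.
Compute d/(2d−n) = 7/3 ≈ 2.3333.
⌊d/(2d−n)⌋ = 2.
Plotkin bound: M ≤ 2·2 = 4.
Given |C| = 5, check: VIOLATED.
This |C| is above the Plotkin bound, so no binary code with n = 11, d = 7 and 5 codewords exists.


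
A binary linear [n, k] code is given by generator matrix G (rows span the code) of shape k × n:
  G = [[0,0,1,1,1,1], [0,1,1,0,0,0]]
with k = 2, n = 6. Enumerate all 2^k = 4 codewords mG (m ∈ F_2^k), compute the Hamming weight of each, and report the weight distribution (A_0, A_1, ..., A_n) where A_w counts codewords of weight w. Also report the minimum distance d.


Weight distribution: A_0 = 1, A_2 = 1, A_4 = 2. Minimum distance d = 2.

Enumerate all 2^2 = 4 messages m ∈ F_2^2.
For each, compute codeword c = mG in F_2^6, then tally its weight.
  m = 00 → c = 000000, weight = 0.
  m = 10 → c = 001111, weight = 4.
  m = 01 → c = 011000, weight = 2.
  m = 11 → c = 010111, weight = 4.
Tally weights:
  weight 0: 1 codewords.
  weight 2: 1 codewords.
  weight 4: 2 codewords.
Minimum distance d = smallest w > 0 with A_w > 0 = 2.
Sanity: Σ A_w = 4 = 2^2 = 4 ✓.


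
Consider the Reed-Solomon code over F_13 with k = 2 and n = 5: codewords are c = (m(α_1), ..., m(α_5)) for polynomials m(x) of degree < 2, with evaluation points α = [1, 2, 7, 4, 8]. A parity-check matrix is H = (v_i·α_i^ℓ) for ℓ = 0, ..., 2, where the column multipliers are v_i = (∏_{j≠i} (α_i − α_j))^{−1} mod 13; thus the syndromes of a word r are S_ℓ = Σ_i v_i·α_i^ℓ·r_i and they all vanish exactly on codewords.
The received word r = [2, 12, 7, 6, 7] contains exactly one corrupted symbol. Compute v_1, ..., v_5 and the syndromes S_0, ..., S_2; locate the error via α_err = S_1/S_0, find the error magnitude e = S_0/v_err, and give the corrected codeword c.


S = (10, 5, 9), error at position 3, error magnitude e = 10, c = [2, 12, 10, 6, 7].

Step 1: column multipliers v_i = (∏_{j≠i}(α_i − α_j))^{−1} mod 13.
  i = 1 (α = 1): (1−2)(1−7)(1−4)(1−8) = (−1)·(−6)·(−3)·(−7) = 126 ≡ 9, so v_1 = 9^{−1} = 3 (mod 13).
  i = 2 (α = 2): (2−1)(2−7)(2−4)(2−8) = 1·(−5)·(−2)·(−6) = −60 ≡ 5, so v_2 = 5^{−1} = 8 (mod 13).
  i = 3 (α = 7): (7−1)(7−2)(7−4)(7−8) = 6·5·3·(−1) = −90 ≡ 1, so v_3 = 1^{−1} = 1 (mod 13).
  i = 4 (α = 4): (4−1)(4−2)(4−7)(4−8) = 3·2·(−3)·(−4) = 72 ≡ 7, so v_4 = 7^{−1} = 2 (mod 13).
  i = 5 (α = 8): (8−1)(8−2)(8−7)(8−4) = 7·6·1·4 = 168 ≡ 12, so v_5 = 12^{−1} = 12 (mod 13).
  v = [3, 8, 1, 2, 12].
Step 2: syndromes of r = [2, 12, 7, 6, 7] (all sums mod 13).
  S_0 = Σ v_i r_i = 3·2 + 8·12 + 1·7 + 2·6 + 12·7 = 205 ≡ 10.
  S_1 = Σ v_i α_i r_i = 3·1·2 + 8·2·12 + 1·7·7 + 2·4·6 + 12·8·7 = 967 ≡ 5.
  α_i^2 mod 13 = [1, 4, 10, 3, 12].
  S_2 = Σ v_i α_i^2 r_i = 3·1·2 + 8·4·12 + 1·10·7 + 2·3·6 + 12·12·7 = 1504 ≡ 9.
  S = (10, 5, 9) ≠ 0, so r is not a codeword (an error is present).
Step 3: locate the error. For a single error e at position i, S_ℓ = v_i·e·α_i^ℓ, so α_err = S_1/S_0.
  S_0^{−1} = 10^{−1} = 4 (mod 13), so α_err = 5·4 = 20 ≡ 7 = α_3. Error position i = 3.
  Consistency check: S_2/S_1 = 9·8 = 72 ≡ 7 = α_err ✓ (single-error assumption holds).
Step 4: error magnitude e = S_0/v_3 = S_0·∏_{j≠3}(α_3 − α_j) = 10·1 = 10 ≡ 10 (mod 13).
Step 5: correct position 3: c_3 = r_3 − e = 7 − 10 ≡ 10 (mod 13). Hence c = [2, 12, 10, 6, 7].
  Check: interpolating c through the α_i gives m(x) = 5 + 10·x (degree < 2) with m(α_i) = c_i for every i, so c is indeed a codeword.


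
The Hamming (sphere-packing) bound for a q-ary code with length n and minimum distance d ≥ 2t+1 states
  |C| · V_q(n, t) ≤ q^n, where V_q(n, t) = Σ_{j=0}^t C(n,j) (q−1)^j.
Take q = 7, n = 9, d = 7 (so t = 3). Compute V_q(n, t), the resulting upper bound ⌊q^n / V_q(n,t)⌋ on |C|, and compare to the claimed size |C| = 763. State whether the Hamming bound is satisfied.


V_q(n, t) = 19495, q^n = 40353607, Hamming bound = 2069, |C| = 763 ≤ bound (satisfied).

Step 1: Compute V_q(n, t) = Σ_{j=0}^3 C(n, j) (q−1)^j.
  j = 0: C(9,0)·(6)^0 = 1·1 = 1.
  j = 1: C(9,1)·(6)^1 = 9·6 = 54.
  j = 2: C(9,2)·(6)^2 = 36·36 = 1296.
  j = 3: C(9,3)·(6)^3 = 84·216 = 18144.
  V_q(n, t) = 1 + 54 + 1296 + 18144 = 19495.
Step 2: q^n = 7^9 = 40353607.
Step 3: Hamming bound ⌊q^n / V_q(n,t)⌋ = ⌊40353607/19495⌋ = 2069.
Step 4: Compare |C| = 763 to 2069: satisfied.
The claimed |C| lies below the Hamming bound.


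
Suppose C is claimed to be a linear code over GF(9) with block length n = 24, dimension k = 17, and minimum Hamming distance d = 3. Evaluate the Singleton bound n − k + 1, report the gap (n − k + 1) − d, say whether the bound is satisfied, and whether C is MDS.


Singleton RHS = n − k + 1 = 8, slack = 5, bound satisfied, not MDS.

Singleton bound: d ≤ n − k + 1.
Here n = 24, k = 17, so n − k + 1 = 8.
Given d = 3, check d ≤ 8: YES.
Slack = (n − k + 1) − d = 5.
The code is NOT MDS (slack = 5 > 0).
Description: the claimed parameters are [24, 17, 3]_9; such a code would be non-MDS.


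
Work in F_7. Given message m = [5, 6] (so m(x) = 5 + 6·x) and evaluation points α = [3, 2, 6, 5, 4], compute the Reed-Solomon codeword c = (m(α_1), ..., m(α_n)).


c = [2, 3, 6, 0, 1]

Message polynomial: m(x) = 5 + 6·x (mod 7).
For each evaluation point α_i, compute m(α_i) mod 7:
  α_1 = 3: Horner steps 6 → 2, so m(3) = 2.
  α_2 = 2: Horner steps 6 → 3, so m(2) = 3.
  α_3 = 6: Horner steps 6 → 6, so m(6) = 6.
  α_4 = 5: Horner steps 6 → 0, so m(5) = 0.
  α_5 = 4: Horner steps 6 → 1, so m(4) = 1.
Codeword c = [2, 3, 6, 0, 1] ∈ F_7^5.


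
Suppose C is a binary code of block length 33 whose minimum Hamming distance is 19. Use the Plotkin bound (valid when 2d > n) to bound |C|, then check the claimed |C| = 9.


Plotkin bound M ≤ 6; given |C| = 9 > bound (violated).

Check applicability: 2d = 38, n = 33.
2d − n = 5 > 0, so Plotkin applies.
Compute d/(2d−n) = 19/5 ≈ 3.8000.
⌊d/(2d−n)⌋ = 3.
Plotkin bound: M ≤ 2·3 = 6.
Given |C| = 9, check: VIOLATED.
This |C| is above the Plotkin bound, so no binary code with n = 33, d = 19 and 9 codewords exists.


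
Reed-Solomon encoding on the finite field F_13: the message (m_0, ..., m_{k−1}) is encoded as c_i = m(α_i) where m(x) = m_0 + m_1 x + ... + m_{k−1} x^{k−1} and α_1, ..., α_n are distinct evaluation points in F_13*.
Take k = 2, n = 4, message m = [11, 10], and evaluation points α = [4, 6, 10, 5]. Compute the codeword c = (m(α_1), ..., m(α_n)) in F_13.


c = [12, 6, 7, 9]

Message polynomial: m(x) = 11 + 10·x (mod 13).
For each evaluation point α_i, compute m(α_i) mod 13:
  α_1 = 4: Horner steps 10 → 12, so m(4) = 12.
  α_2 = 6: Horner steps 10 → 6, so m(6) = 6.
  α_3 = 10: Horner steps 10 → 7, so m(10) = 7.
  α_4 = 5: Horner steps 10 → 9, so m(5) = 9.
Codeword c = [12, 6, 7, 9] ∈ F_13^4.


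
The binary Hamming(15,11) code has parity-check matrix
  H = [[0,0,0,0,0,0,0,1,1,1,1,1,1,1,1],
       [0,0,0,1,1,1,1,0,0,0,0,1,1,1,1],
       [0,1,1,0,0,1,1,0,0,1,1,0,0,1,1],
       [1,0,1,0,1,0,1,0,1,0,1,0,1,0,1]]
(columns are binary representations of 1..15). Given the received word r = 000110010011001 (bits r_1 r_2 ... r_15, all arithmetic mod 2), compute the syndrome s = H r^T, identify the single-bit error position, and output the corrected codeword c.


s = (0, 0, 0, 1)^T, error position = 1, corrected codeword c = 100110010011001

Compute s = H r^T mod 2 one row at a time:
  s_1 = 1 + 0 + 0 + 1 + 1 + 0 + 0 + 1 = 4 ≡ 0 (mod 2).
  s_2 = 1 + 1 + 0 + 0 + 1 + 0 + 0 + 1 = 4 ≡ 0 (mod 2).
  s_3 = 0 + 0 + 0 + 0 + 0 + 1 + 0 + 1 = 2 ≡ 0 (mod 2).
  s_4 = 0 + 0 + 1 + 0 + 0 + 1 + 0 + 1 = 3 ≡ 1 (mod 2).
s = (0, 0, 0, 1)^T — this equals column 1 of H (binary 0001), so error is at position 1.
Correct: flip bit 1 of r = 000110010011001 to get c = 100110010011001.


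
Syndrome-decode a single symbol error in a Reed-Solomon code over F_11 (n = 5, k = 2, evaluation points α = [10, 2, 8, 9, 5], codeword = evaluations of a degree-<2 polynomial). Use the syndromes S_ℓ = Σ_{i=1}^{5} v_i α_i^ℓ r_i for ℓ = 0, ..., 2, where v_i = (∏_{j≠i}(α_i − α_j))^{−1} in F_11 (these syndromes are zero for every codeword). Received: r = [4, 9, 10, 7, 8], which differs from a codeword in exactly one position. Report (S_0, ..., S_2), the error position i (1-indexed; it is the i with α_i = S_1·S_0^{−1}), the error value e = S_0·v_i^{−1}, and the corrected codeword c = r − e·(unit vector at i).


S = (2, 4, 8), error at position 2, error magnitude e = 3, c = [4, 6, 10, 7, 8].

Step 1: column multipliers v_i = (∏_{j≠i}(α_i − α_j))^{−1} mod 11.
  i = 1 (α = 10): (10−2)(10−8)(10−9)(10−5) = 8·2·1·5 = 80 ≡ 3, so v_1 = 3^{−1} = 4 (mod 11).
  i = 2 (α = 2): (2−10)(2−8)(2−9)(2−5) = (−8)·(−6)·(−7)·(−3) = 1008 ≡ 7, so v_2 = 7^{−1} = 8 (mod 11).
  i = 3 (α = 8): (8−10)(8−2)(8−9)(8−5) = (−2)·6·(−1)·3 = 36 ≡ 3, so v_3 = 3^{−1} = 4 (mod 11).
  i = 4 (α = 9): (9−10)(9−2)(9−8)(9−5) = (−1)·7·1·4 = −28 ≡ 5, so v_4 = 5^{−1} = 9 (mod 11).
  i = 5 (α = 5): (5−10)(5−2)(5−8)(5−9) = (−5)·3·(−3)·(−4) = −180 ≡ 7, so v_5 = 7^{−1} = 8 (mod 11).
  v = [4, 8, 4, 9, 8].
Step 2: syndromes of r = [4, 9, 10, 7, 8] (all sums mod 11).
  S_0 = Σ v_i r_i = 4·4 + 8·9 + 4·10 + 9·7 + 8·8 = 255 ≡ 2.
  S_1 = Σ v_i α_i r_i = 4·10·4 + 8·2·9 + 4·8·10 + 9·9·7 + 8·5·8 = 1511 ≡ 4.
  α_i^2 mod 11 = [1, 4, 9, 4, 3].
  S_2 = Σ v_i α_i^2 r_i = 4·1·4 + 8·4·9 + 4·9·10 + 9·4·7 + 8·3·8 = 1108 ≡ 8.
  S = (2, 4, 8) ≠ 0, so r is not a codeword (an error is present).
Step 3: locate the error. For a single error e at position i, S_ℓ = v_i·e·α_i^ℓ, so α_err = S_1/S_0.
  S_0^{−1} = 2^{−1} = 6 (mod 11), so α_err = 4·6 = 24 ≡ 2 = α_2. Error position i = 2.
  Consistency check: S_2/S_1 = 8·3 = 24 ≡ 2 = α_err ✓ (single-error assumption holds).
Step 4: error magnitude e = S_0/v_2 = S_0·∏_{j≠2}(α_2 − α_j) = 2·7 = 14 ≡ 3 (mod 11).
Step 5: correct position 2: c_2 = r_2 − e = 9 − 3 ≡ 6 (mod 11). Hence c = [4, 6, 10, 7, 8].
  Check: interpolating c through the α_i gives m(x) = 1 + 8·x (degree < 2) with m(α_i) = c_i for every i, so c is indeed a codeword.


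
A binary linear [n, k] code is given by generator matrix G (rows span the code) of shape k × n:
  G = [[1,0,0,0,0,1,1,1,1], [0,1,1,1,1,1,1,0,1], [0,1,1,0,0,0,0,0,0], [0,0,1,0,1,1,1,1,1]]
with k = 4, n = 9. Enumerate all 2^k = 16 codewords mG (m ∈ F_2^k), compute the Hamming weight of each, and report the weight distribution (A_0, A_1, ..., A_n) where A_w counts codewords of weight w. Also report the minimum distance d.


Weight distribution: A_0 = 1, A_2 = 1, A_3 = 4, A_4 = 1, A_5 = 2, A_6 = 5, A_7 = 2. Minimum distance d = 2.

Enumerate all 2^4 = 16 messages m ∈ F_2^4.
For each, compute codeword c = mG in F_2^9, then tally its weight.
  m = 0000 → c = 000000000, weight = 0.
  m = 1000 → c = 100001111, weight = 5.
  m = 0100 → c = 011111101, weight = 7.
  m = 1100 → c = 111110010, weight = 6.
  m = 0010 → c = 011000000, weight = 2.
  m = 1010 → c = 111001111, weight = 7.
  m = 0110 → c = 000111101, weight = 5.
  m = 1110 → c = 100110010, weight = 4.
  m = 0001 → c = 001011111, weight = 6.
  m = 1001 → c = 101010000, weight = 3.
  m = 0101 → c = 010100010, weight = 3.
  m = 1101 → c = 110101101, weight = 6.
  m = 0011 → c = 010011111, weight = 6.
  m = 1011 → c = 110010000, weight = 3.
  m = 0111 → c = 001100010, weight = 3.
  m = 1111 → c = 101101101, weight = 6.
Tally weights:
  weight 0: 1 codewords.
  weight 2: 1 codewords.
  weight 3: 4 codewords.
  weight 4: 1 codewords.
  weight 5: 2 codewords.
  weight 6: 5 codewords.
  weight 7: 2 codewords.
Minimum distance d = smallest w > 0 with A_w > 0 = 2.
Sanity: Σ A_w = 16 = 2^4 = 16 ✓.


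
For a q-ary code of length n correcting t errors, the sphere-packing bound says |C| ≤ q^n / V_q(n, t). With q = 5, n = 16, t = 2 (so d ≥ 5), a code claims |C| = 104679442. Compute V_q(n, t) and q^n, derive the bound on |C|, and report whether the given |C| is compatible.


V_q(n, t) = 1985, q^n = 152587890625, Hamming bound = 76870473, |C| = 104679442 > bound (violated).

Step 1: Compute V_q(n, t) = Σ_{j=0}^2 C(n, j) (q−1)^j.
  j = 0: C(16,0)·(4)^0 = 1·1 = 1.
  j = 1: C(16,1)·(4)^1 = 16·4 = 64.
  j = 2: C(16,2)·(4)^2 = 120·16 = 1920.
  V_q(n, t) = 1 + 64 + 1920 = 1985.
Step 2: q^n = 5^16 = 152587890625.
Step 3: Hamming bound ⌊q^n / V_q(n,t)⌋ = ⌊152587890625/1985⌋ = 76870473.
Step 4: Compare |C| = 104679442 to 76870473: violated.
The claimed |C| lies above the Hamming bound, so no 5-ary code of length 16 with d ≥ 5 can have 104679442 codewords.


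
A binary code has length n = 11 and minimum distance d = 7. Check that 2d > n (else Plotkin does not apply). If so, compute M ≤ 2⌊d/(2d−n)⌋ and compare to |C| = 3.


Plotkin bound M ≤ 4; given |C| = 3 ≤ bound (satisfied).

Check applicability: 2d = 14, n = 11.
2d − n = 3 > 0, so Plotkin applies.
Compute d/(2d−n) = 7/3 ≈ 2.3333.
⌊d/(2d−n)⌋ = 2.
Plotkin bound: M ≤ 2·2 = 4.
Given |C| = 3, check: satisfied.
This |C| is below the Plotkin bound.


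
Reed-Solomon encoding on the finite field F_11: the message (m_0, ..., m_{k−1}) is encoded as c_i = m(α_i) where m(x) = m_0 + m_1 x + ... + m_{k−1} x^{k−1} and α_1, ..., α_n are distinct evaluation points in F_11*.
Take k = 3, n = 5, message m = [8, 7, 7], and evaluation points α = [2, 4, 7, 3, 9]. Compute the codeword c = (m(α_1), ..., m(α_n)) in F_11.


c = [6, 5, 4, 4, 0]

Message polynomial: m(x) = 8 + 7·x + 7·x^2 (mod 11).
For each evaluation point α_i, compute m(α_i) mod 11:
  α_1 = 2: Horner steps 7 → 10 → 6, so m(2) = 6.
  α_2 = 4: Horner steps 7 → 2 → 5, so m(4) = 5.
  α_3 = 7: Horner steps 7 → 1 → 4, so m(7) = 4.
  α_4 = 3: Horner steps 7 → 6 → 4, so m(3) = 4.
  α_5 = 9: Horner steps 7 → 4 → 0, so m(9) = 0.
Codeword c = [6, 5, 4, 4, 0] ∈ F_11^5.


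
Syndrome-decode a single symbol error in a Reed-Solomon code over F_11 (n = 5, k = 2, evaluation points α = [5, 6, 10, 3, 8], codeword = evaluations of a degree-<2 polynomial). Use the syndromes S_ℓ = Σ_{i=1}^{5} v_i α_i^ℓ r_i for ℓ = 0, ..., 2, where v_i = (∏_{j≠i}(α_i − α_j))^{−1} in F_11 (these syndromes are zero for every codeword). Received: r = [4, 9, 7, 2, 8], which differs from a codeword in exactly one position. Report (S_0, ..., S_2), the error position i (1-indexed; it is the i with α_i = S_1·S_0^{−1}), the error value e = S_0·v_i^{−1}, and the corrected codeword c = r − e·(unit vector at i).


S = (8, 2, 6), error at position 4, error magnitude e = 8, c = [4, 9, 7, 5, 8].

Step 1: column multipliers v_i = (∏_{j≠i}(α_i − α_j))^{−1} mod 11.
  i = 1 (α = 5): (5−6)(5−10)(5−3)(5−8) = (−1)·(−5)·2·(−3) = −30 ≡ 3, so v_1 = 3^{−1} = 4 (mod 11).
  i = 2 (α = 6): (6−5)(6−10)(6−3)(6−8) = 1·(−4)·3·(−2) = 24 ≡ 2, so v_2 = 2^{−1} = 6 (mod 11).
  i = 3 (α = 10): (10−5)(10−6)(10−3)(10−8) = 5·4·7·2 = 280 ≡ 5, so v_3 = 5^{−1} = 9 (mod 11).
  i = 4 (α = 3): (3−5)(3−6)(3−10)(3−8) = (−2)·(−3)·(−7)·(−5) = 210 ≡ 1, so v_4 = 1^{−1} = 1 (mod 11).
  i = 5 (α = 8): (8−5)(8−6)(8−10)(8−3) = 3·2·(−2)·5 = −60 ≡ 6, so v_5 = 6^{−1} = 2 (mod 11).
  v = [4, 6, 9, 1, 2].
Step 2: syndromes of r = [4, 9, 7, 2, 8] (all sums mod 11).
  S_0 = Σ v_i r_i = 4·4 + 6·9 + 9·7 + 1·2 + 2·8 = 151 ≡ 8.
  S_1 = Σ v_i α_i r_i = 4·5·4 + 6·6·9 + 9·10·7 + 1·3·2 + 2·8·8 = 1168 ≡ 2.
  α_i^2 mod 11 = [3, 3, 1, 9, 9].
  S_2 = Σ v_i α_i^2 r_i = 4·3·4 + 6·3·9 + 9·1·7 + 1·9·2 + 2·9·8 = 435 ≡ 6.
  S = (8, 2, 6) ≠ 0, so r is not a codeword (an error is present).
Step 3: locate the error. For a single error e at position i, S_ℓ = v_i·e·α_i^ℓ, so α_err = S_1/S_0.
  S_0^{−1} = 8^{−1} = 7 (mod 11), so α_err = 2·7 = 14 ≡ 3 = α_4. Error position i = 4.
  Consistency check: S_2/S_1 = 6·6 = 36 ≡ 3 = α_err ✓ (single-error assumption holds).
Step 4: error magnitude e = S_0/v_4 = S_0·∏_{j≠4}(α_4 − α_j) = 8·1 = 8 ≡ 8 (mod 11).
Step 5: correct position 4: c_4 = r_4 − e = 2 − 8 ≡ 5 (mod 11). Hence c = [4, 9, 7, 5, 8].
  Check: interpolating c through the α_i gives m(x) = 1 + 5·x (degree < 2) with m(α_i) = c_i for every i, so c is indeed a codeword.


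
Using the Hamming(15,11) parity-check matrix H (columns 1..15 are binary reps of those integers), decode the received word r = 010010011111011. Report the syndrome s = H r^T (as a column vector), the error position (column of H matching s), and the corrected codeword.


s = (1, 0, 1, 0)^T, error position = 10, corrected codeword c = 010010011011011

Compute s = H r^T mod 2 one row at a time:
  s_1 = 1 + 1 + 1 + 1 + 1 + 0 + 1 + 1 = 7 ≡ 1 (mod 2).
  s_2 = 0 + 1 + 0 + 0 + 1 + 0 + 1 + 1 = 4 ≡ 0 (mod 2).
  s_3 = 1 + 0 + 0 + 0 + 1 + 1 + 1 + 1 = 5 ≡ 1 (mod 2).
  s_4 = 0 + 0 + 1 + 0 + 1 + 1 + 0 + 1 = 4 ≡ 0 (mod 2).
s = (1, 0, 1, 0)^T — this equals column 10 of H (binary 1010), so error is at position 10.
Correct: flip bit 10 of r = 010010011111011 to get c = 010010011011011.


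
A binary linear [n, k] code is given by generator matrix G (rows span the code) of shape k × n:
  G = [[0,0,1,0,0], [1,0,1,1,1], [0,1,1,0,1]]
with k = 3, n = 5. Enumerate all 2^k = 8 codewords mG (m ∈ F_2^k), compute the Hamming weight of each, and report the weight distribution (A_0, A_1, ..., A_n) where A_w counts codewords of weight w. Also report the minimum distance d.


Weight distribution: A_0 = 1, A_1 = 1, A_2 = 1, A_3 = 3, A_4 = 2. Minimum distance d = 1.

Enumerate all 2^3 = 8 messages m ∈ F_2^3.
For each, compute codeword c = mG in F_2^5, then tally its weight.
  m = 000 → c = 00000, weight = 0.
  m = 100 → c = 00100, weight = 1.
  m = 010 → c = 10111, weight = 4.
  m = 110 → c = 10011, weight = 3.
  m = 001 → c = 01101, weight = 3.
  m = 101 → c = 01001, weight = 2.
  m = 011 → c = 11010, weight = 3.
  m = 111 → c = 11110, weight = 4.
Tally weights:
  weight 0: 1 codewords.
  weight 1: 1 codewords.
  weight 2: 1 codewords.
  weight 3: 3 codewords.
  weight 4: 2 codewords.
Minimum distance d = smallest w > 0 with A_w > 0 = 1.
Sanity: Σ A_w = 8 = 2^3 = 8 ✓.


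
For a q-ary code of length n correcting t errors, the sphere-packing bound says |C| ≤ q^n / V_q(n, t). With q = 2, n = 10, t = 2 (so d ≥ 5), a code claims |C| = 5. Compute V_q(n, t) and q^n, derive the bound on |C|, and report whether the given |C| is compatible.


V_q(n, t) = 56, q^n = 1024, Hamming bound = 18, |C| = 5 ≤ bound (satisfied).

Step 1: Compute V_q(n, t) = Σ_{j=0}^2 C(n, j) (q−1)^j.
  j = 0: C(10,0)·(1)^0 = 1·1 = 1.
  j = 1: C(10,1)·(1)^1 = 10·1 = 10.
  j = 2: C(10,2)·(1)^2 = 45·1 = 45.
  V_q(n, t) = 1 + 10 + 45 = 56.
Step 2: q^n = 2^10 = 1024.
Step 3: Hamming bound ⌊q^n / V_q(n,t)⌋ = ⌊1024/56⌋ = 18.
Step 4: Compare |C| = 5 to 18: satisfied.
The claimed |C| lies below the Hamming bound.


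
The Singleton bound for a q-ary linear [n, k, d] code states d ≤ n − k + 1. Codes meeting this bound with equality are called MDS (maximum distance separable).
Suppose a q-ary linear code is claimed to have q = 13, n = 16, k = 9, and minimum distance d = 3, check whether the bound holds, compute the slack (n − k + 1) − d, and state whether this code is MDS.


Singleton RHS = n − k + 1 = 8, slack = 5, bound satisfied, not MDS.

Singleton bound: d ≤ n − k + 1.
Here n = 16, k = 9, so n − k + 1 = 8.
Given d = 3, check d ≤ 8: YES.
Slack = (n − k + 1) − d = 5.
The code is NOT MDS (slack = 5 > 0).
Description: the claimed parameters are [16, 9, 3]_13; such a code would be non-MDS.


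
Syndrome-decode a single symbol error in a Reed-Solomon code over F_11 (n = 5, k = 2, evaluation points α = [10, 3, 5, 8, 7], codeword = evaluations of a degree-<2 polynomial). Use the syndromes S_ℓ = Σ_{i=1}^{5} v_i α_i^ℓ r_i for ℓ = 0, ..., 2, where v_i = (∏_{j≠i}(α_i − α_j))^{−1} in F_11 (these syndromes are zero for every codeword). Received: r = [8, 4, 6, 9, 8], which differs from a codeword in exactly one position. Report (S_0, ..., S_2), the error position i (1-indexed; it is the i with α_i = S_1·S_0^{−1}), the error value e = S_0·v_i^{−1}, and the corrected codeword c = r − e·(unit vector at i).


S = (8, 3, 8), error at position 1, error magnitude e = 8, c = [0, 4, 6, 9, 8].

Step 1: column multipliers v_i = (∏_{j≠i}(α_i − α_j))^{−1} mod 11.
  i = 1 (α = 10): (10−3)(10−5)(10−8)(10−7) = 7·5·2·3 = 210 ≡ 1, so v_1 = 1^{−1} = 1 (mod 11).
  i = 2 (α = 3): (3−10)(3−5)(3−8)(3−7) = (−7)·(−2)·(−5)·(−4) = 280 ≡ 5, so v_2 = 5^{−1} = 9 (mod 11).
  i = 3 (α = 5): (5−10)(5−3)(5−8)(5−7) = (−5)·2·(−3)·(−2) = −60 ≡ 6, so v_3 = 6^{−1} = 2 (mod 11).
  i = 4 (α = 8): (8−10)(8−3)(8−5)(8−7) = (−2)·5·3·1 = −30 ≡ 3, so v_4 = 3^{−1} = 4 (mod 11).
  i = 5 (α = 7): (7−10)(7−3)(7−5)(7−8) = (−3)·4·2·(−1) = 24 ≡ 2, so v_5 = 2^{−1} = 6 (mod 11).
  v = [1, 9, 2, 4, 6].
Step 2: syndromes of r = [8, 4, 6, 9, 8] (all sums mod 11).
  S_0 = Σ v_i r_i = 1·8 + 9·4 + 2·6 + 4·9 + 6·8 = 140 ≡ 8.
  S_1 = Σ v_i α_i r_i = 1·10·8 + 9·3·4 + 2·5·6 + 4·8·9 + 6·7·8 = 872 ≡ 3.
  α_i^2 mod 11 = [1, 9, 3, 9, 5].
  S_2 = Σ v_i α_i^2 r_i = 1·1·8 + 9·9·4 + 2·3·6 + 4·9·9 + 6·5·8 = 932 ≡ 8.
  S = (8, 3, 8) ≠ 0, so r is not a codeword (an error is present).
Step 3: locate the error. For a single error e at position i, S_ℓ = v_i·e·α_i^ℓ, so α_err = S_1/S_0.
  S_0^{−1} = 8^{−1} = 7 (mod 11), so α_err = 3·7 = 21 ≡ 10 = α_1. Error position i = 1.
  Consistency check: S_2/S_1 = 8·4 = 32 ≡ 10 = α_err ✓ (single-error assumption holds).
Step 4: error magnitude e = S_0/v_1 = S_0·∏_{j≠1}(α_1 − α_j) = 8·1 = 8 ≡ 8 (mod 11).
Step 5: correct position 1: c_1 = r_1 − e = 8 − 8 ≡ 0 (mod 11). Hence c = [0, 4, 6, 9, 8].
  Check: interpolating c through the α_i gives m(x) = 1 + 1·x (degree < 2) with m(α_i) = c_i for every i, so c is indeed a codeword.


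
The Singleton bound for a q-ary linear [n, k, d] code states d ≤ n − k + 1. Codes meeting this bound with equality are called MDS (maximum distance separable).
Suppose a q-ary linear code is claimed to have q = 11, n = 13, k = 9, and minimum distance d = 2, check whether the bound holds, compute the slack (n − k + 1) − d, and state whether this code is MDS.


Singleton RHS = n − k + 1 = 5, slack = 3, bound satisfied, not MDS.

Singleton bound: d ≤ n − k + 1.
Here n = 13, k = 9, so n − k + 1 = 5.
Given d = 2, check d ≤ 5: YES.
Slack = (n − k + 1) − d = 3.
The code is NOT MDS (slack = 3 > 0).
Description: the claimed parameters are [13, 9, 2]_11; such a code would be non-MDS.


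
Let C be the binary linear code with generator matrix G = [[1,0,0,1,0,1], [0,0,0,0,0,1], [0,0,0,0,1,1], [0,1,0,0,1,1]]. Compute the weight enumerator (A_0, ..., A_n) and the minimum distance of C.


Weight distribution: A_0 = 1, A_1 = 3, A_2 = 4, A_3 = 4, A_4 = 3, A_5 = 1. Minimum distance d = 1.

Enumerate all 2^4 = 16 messages m ∈ F_2^4.
For each, compute codeword c = mG in F_2^6, then tally its weight.
  m = 0000 → c = 000000, weight = 0.
  m = 1000 → c = 100101, weight = 3.
  m = 0100 → c = 000001, weight = 1.
  m = 1100 → c = 100100, weight = 2.
  m = 0010 → c = 000011, weight = 2.
  m = 1010 → c = 100110, weight = 3.
  m = 0110 → c = 000010, weight = 1.
  m = 1110 → c = 100111, weight = 4.
  m = 0001 → c = 010011, weight = 3.
  m = 1001 → c = 110110, weight = 4.
  m = 0101 → c = 010010, weight = 2.
  m = 1101 → c = 110111, weight = 5.
  m = 0011 → c = 010000, weight = 1.
  m = 1011 → c = 110101, weight = 4.
  m = 0111 → c = 010001, weight = 2.
  m = 1111 → c = 110100, weight = 3.
Tally weights:
  weight 0: 1 codewords.
  weight 1: 3 codewords.
  weight 2: 4 codewords.
  weight 3: 4 codewords.
  weight 4: 3 codewords.
  weight 5: 1 codewords.
Minimum distance d = smallest w > 0 with A_w > 0 = 1.
Sanity: Σ A_w = 16 = 2^4 = 16 ✓.


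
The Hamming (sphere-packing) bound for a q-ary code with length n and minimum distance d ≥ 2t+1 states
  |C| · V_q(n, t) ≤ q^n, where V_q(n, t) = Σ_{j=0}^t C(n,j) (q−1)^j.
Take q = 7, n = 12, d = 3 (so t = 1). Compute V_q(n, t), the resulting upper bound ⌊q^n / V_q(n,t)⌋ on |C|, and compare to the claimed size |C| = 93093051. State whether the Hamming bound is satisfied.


V_q(n, t) = 73, q^n = 13841287201, Hamming bound = 189606673, |C| = 93093051 ≤ bound (satisfied).

Step 1: Compute V_q(n, t) = Σ_{j=0}^1 C(n, j) (q−1)^j.
  j = 0: C(12,0)·(6)^0 = 1·1 = 1.
  j = 1: C(12,1)·(6)^1 = 12·6 = 72.
  V_q(n, t) = 1 + 72 = 73.
Step 2: q^n = 7^12 = 13841287201.
Step 3: Hamming bound ⌊q^n / V_q(n,t)⌋ = ⌊13841287201/73⌋ = 189606673.
Step 4: Compare |C| = 93093051 to 189606673: satisfied.
The claimed |C| lies below the Hamming bound.


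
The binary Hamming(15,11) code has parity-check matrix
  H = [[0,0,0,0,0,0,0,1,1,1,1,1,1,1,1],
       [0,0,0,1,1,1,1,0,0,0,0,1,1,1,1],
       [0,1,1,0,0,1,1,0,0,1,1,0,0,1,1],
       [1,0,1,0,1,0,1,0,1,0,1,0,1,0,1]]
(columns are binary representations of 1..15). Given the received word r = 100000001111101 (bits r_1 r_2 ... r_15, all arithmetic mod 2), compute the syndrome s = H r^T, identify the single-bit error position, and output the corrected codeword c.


s = (0, 1, 1, 1)^T, error position = 7, corrected codeword c = 100000101111101

Compute s = H r^T mod 2 one row at a time:
  s_1 = 0 + 1 + 1 + 1 + 1 + 1 + 0 + 1 = 6 ≡ 0 (mod 2).
  s_2 = 0 + 0 + 0 + 0 + 1 + 1 + 0 + 1 = 3 ≡ 1 (mod 2).
  s_3 = 0 + 0 + 0 + 0 + 1 + 1 + 0 + 1 = 3 ≡ 1 (mod 2).
  s_4 = 1 + 0 + 0 + 0 + 1 + 1 + 1 + 1 = 5 ≡ 1 (mod 2).
s = (0, 1, 1, 1)^T — this equals column 7 of H (binary 0111), so error is at position 7.
Correct: flip bit 7 of r = 100000001111101 to get c = 100000101111101.


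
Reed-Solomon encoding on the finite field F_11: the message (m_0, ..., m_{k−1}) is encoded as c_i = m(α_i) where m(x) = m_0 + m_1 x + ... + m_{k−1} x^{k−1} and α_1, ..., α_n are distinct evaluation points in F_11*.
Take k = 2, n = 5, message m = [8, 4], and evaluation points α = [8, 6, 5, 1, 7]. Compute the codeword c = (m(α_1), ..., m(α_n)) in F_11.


c = [7, 10, 6, 1, 3]

Message polynomial: m(x) = 8 + 4·x (mod 11).
For each evaluation point α_i, compute m(α_i) mod 11:
  α_1 = 8: Horner steps 4 → 7, so m(8) = 7.
  α_2 = 6: Horner steps 4 → 10, so m(6) = 10.
  α_3 = 5: Horner steps 4 → 6, so m(5) = 6.
  α_4 = 1: Horner steps 4 → 1, so m(1) = 1.
  α_5 = 7: Horner steps 4 → 3, so m(7) = 3.
Codeword c = [7, 10, 6, 1, 3] ∈ F_11^5.


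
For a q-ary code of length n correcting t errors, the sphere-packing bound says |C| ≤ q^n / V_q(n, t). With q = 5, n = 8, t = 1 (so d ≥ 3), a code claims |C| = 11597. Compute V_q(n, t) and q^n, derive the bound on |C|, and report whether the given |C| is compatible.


V_q(n, t) = 33, q^n = 390625, Hamming bound = 11837, |C| = 11597 ≤ bound (satisfied).

Step 1: Compute V_q(n, t) = Σ_{j=0}^1 C(n, j) (q−1)^j.
  j = 0: C(8,0)·(4)^0 = 1·1 = 1.
  j = 1: C(8,1)·(4)^1 = 8·4 = 32.
  V_q(n, t) = 1 + 32 = 33.
Step 2: q^n = 5^8 = 390625.
Step 3: Hamming bound ⌊q^n / V_q(n,t)⌋ = ⌊390625/33⌋ = 11837.
Step 4: Compare |C| = 11597 to 11837: satisfied.
The claimed |C| lies below the Hamming bound.


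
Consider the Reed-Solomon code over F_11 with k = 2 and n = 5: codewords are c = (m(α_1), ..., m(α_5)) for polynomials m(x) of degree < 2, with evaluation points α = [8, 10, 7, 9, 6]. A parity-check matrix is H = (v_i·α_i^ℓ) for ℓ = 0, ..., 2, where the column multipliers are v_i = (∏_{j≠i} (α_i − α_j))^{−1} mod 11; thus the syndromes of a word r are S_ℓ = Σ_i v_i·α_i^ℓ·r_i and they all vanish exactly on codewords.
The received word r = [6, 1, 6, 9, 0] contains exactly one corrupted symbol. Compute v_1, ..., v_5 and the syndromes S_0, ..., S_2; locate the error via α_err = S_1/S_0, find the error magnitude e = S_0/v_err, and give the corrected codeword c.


S = (5, 2, 3), error at position 3, error magnitude e = 3, c = [6, 1, 3, 9, 0].

Step 1: column multipliers v_i = (∏_{j≠i}(α_i − α_j))^{−1} mod 11.
  i = 1 (α = 8): (8−10)(8−7)(8−9)(8−6) = (−2)·1·(−1)·2 = 4 ≡ 4, so v_1 = 4^{−1} = 3 (mod 11).
  i = 2 (α = 10): (10−8)(10−7)(10−9)(10−6) = 2·3·1·4 = 24 ≡ 2, so v_2 = 2^{−1} = 6 (mod 11).
  i = 3 (α = 7): (7−8)(7−10)(7−9)(7−6) = (−1)·(−3)·(−2)·1 = −6 ≡ 5, so v_3 = 5^{−1} = 9 (mod 11).
  i = 4 (α = 9): (9−8)(9−10)(9−7)(9−6) = 1·(−1)·2·3 = −6 ≡ 5, so v_4 = 5^{−1} = 9 (mod 11).
  i = 5 (α = 6): (6−8)(6−10)(6−7)(6−9) = (−2)·(−4)·(−1)·(−3) = 24 ≡ 2, so v_5 = 2^{−1} = 6 (mod 11).
  v = [3, 6, 9, 9, 6].
Step 2: syndromes of r = [6, 1, 6, 9, 0] (all sums mod 11).
  S_0 = Σ v_i r_i = 3·6 + 6·1 + 9·6 + 9·9 + 6·0 = 159 ≡ 5.
  S_1 = Σ v_i α_i r_i = 3·8·6 + 6·10·1 + 9·7·6 + 9·9·9 + 6·6·0 = 1311 ≡ 2.
  α_i^2 mod 11 = [9, 1, 5, 4, 3].
  S_2 = Σ v_i α_i^2 r_i = 3·9·6 + 6·1·1 + 9·5·6 + 9·4·9 + 6·3·0 = 762 ≡ 3.
  S = (5, 2, 3) ≠ 0, so r is not a codeword (an error is present).
Step 3: locate the error. For a single error e at position i, S_ℓ = v_i·e·α_i^ℓ, so α_err = S_1/S_0.
  S_0^{−1} = 5^{−1} = 9 (mod 11), so α_err = 2·9 = 18 ≡ 7 = α_3. Error position i = 3.
  Consistency check: S_2/S_1 = 3·6 = 18 ≡ 7 = α_err ✓ (single-error assumption holds).
Step 4: error magnitude e = S_0/v_3 = S_0·∏_{j≠3}(α_3 − α_j) = 5·5 = 25 ≡ 3 (mod 11).
Step 5: correct position 3: c_3 = r_3 − e = 6 − 3 ≡ 3 (mod 11). Hence c = [6, 1, 3, 9, 0].
  Check: interpolating c through the α_i gives m(x) = 4 + 3·x (degree < 2) with m(α_i) = c_i for every i, so c is indeed a codeword.


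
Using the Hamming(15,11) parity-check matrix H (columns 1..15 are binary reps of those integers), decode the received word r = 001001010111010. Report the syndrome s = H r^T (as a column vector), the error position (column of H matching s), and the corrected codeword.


s = (1, 1, 1, 0)^T, error position = 14, corrected codeword c = 001001010111000

Compute s = H r^T mod 2 one row at a time:
  s_1 = 1 + 0 + 1 + 1 + 1 + 0 + 1 + 0 = 5 ≡ 1 (mod 2).
  s_2 = 0 + 0 + 1 + 0 + 1 + 0 + 1 + 0 = 3 ≡ 1 (mod 2).
  s_3 = 0 + 1 + 1 + 0 + 1 + 1 + 1 + 0 = 5 ≡ 1 (mod 2).
  s_4 = 0 + 1 + 0 + 0 + 0 + 1 + 0 + 0 = 2 ≡ 0 (mod 2).
s = (1, 1, 1, 0)^T — this equals column 14 of H (binary 1110), so error is at position 14.
Correct: flip bit 14 of r = 001001010111010 to get c = 001001010111000.


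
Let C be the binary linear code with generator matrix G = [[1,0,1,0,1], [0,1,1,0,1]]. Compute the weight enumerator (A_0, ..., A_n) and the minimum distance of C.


Weight distribution: A_0 = 1, A_2 = 1, A_3 = 2. Minimum distance d = 2.

Enumerate all 2^2 = 4 messages m ∈ F_2^2.
For each, compute codeword c = mG in F_2^5, then tally its weight.
  m = 00 → c = 00000, weight = 0.
  m = 10 → c = 10101, weight = 3.
  m = 01 → c = 01101, weight = 3.
  m = 11 → c = 11000, weight = 2.
Tally weights:
  weight 0: 1 codewords.
  weight 2: 1 codewords.
  weight 3: 2 codewords.
Minimum distance d = smallest w > 0 with A_w > 0 = 2.
Sanity: Σ A_w = 4 = 2^2 = 4 ✓.


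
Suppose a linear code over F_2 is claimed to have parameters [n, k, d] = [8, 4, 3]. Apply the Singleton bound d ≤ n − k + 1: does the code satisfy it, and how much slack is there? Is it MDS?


Singleton RHS = n − k + 1 = 5, slack = 2, bound satisfied, not MDS.

Singleton bound: d ≤ n − k + 1.
Here n = 8, k = 4, so n − k + 1 = 5.
Given d = 3, check d ≤ 5: YES.
Slack = (n − k + 1) − d = 2.
The code is NOT MDS (slack = 2 > 0).
Description: the claimed parameters are [8, 4, 3]_2; such a code would be non-MDS.


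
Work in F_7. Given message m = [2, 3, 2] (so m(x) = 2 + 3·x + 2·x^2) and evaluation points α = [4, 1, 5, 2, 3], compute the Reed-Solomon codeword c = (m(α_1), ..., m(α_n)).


c = [4, 0, 4, 2, 1]

Message polynomial: m(x) = 2 + 3·x + 2·x^2 (mod 7).
For each evaluation point α_i, compute m(α_i) mod 7:
  α_1 = 4: Horner steps 2 → 4 → 4, so m(4) = 4.
  α_2 = 1: Horner steps 2 → 5 → 0, so m(1) = 0.
  α_3 = 5: Horner steps 2 → 6 → 4, so m(5) = 4.
  α_4 = 2: Horner steps 2 → 0 → 2, so m(2) = 2.
  α_5 = 3: Horner steps 2 → 2 → 1, so m(3) = 1.
Codeword c = [4, 0, 4, 2, 1] ∈ F_7^5.


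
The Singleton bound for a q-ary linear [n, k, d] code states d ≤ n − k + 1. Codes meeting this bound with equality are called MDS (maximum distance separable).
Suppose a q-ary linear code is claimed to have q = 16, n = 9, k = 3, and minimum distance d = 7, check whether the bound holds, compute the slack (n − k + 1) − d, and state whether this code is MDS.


Singleton RHS = n − k + 1 = 7, slack = 0, bound satisfied, MDS.

Singleton bound: d ≤ n − k + 1.
Here n = 9, k = 3, so n − k + 1 = 7.
Given d = 7, check d ≤ 7: YES.
Slack = (n − k + 1) − d = 0.
The code is MDS (slack = 0).
Description: the claimed parameters are [9, 3, 7]_16; such a code would be MDS (meets Singleton bound).


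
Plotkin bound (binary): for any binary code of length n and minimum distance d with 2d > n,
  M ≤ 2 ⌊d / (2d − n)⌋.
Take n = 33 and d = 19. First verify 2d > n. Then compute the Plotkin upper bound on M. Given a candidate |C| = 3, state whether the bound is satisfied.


Plotkin bound M ≤ 6; given |C| = 3 ≤ bound (satisfied).

Check applicability: 2d = 38, n = 33.
2d − n = 5 > 0, so Plotkin applies.
Compute d/(2d−n) = 19/5 ≈ 3.8000.
⌊d/(2d−n)⌋ = 3.
Plotkin bound: M ≤ 2·3 = 6.
Given |C| = 3, check: satisfied.
This |C| is below the Plotkin bound.


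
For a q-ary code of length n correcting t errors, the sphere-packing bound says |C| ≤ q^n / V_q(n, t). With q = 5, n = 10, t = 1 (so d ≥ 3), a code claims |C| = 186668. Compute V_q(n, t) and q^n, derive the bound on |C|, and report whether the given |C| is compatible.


V_q(n, t) = 41, q^n = 9765625, Hamming bound = 238185, |C| = 186668 ≤ bound (satisfied).

Step 1: Compute V_q(n, t) = Σ_{j=0}^1 C(n, j) (q−1)^j.
  j = 0: C(10,0)·(4)^0 = 1·1 = 1.
  j = 1: C(10,1)·(4)^1 = 10·4 = 40.
  V_q(n, t) = 1 + 40 = 41.
Step 2: q^n = 5^10 = 9765625.
Step 3: Hamming bound ⌊q^n / V_q(n,t)⌋ = ⌊9765625/41⌋ = 238185.
Step 4: Compare |C| = 186668 to 238185: satisfied.
The claimed |C| lies below the Hamming bound.


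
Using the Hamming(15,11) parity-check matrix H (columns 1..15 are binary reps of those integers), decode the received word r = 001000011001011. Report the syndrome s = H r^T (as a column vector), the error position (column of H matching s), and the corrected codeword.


s = (1, 1, 1, 1)^T, error position = 15, corrected codeword c = 001000011001010

Compute s = H r^T mod 2 one row at a time:
  s_1 = 1 + 1 + 0 + 0 + 1 + 0 + 1 + 1 = 5 ≡ 1 (mod 2).
  s_2 = 0 + 0 + 0 + 0 + 1 + 0 + 1 + 1 = 3 ≡ 1 (mod 2).
  s_3 = 0 + 1 + 0 + 0 + 0 + 0 + 1 + 1 = 3 ≡ 1 (mod 2).
  s_4 = 0 + 1 + 0 + 0 + 1 + 0 + 0 + 1 = 3 ≡ 1 (mod 2).
s = (1, 1, 1, 1)^T — this equals column 15 of H (binary 1111), so error is at position 15.
Correct: flip bit 15 of r = 001000011001011 to get c = 001000011001010.


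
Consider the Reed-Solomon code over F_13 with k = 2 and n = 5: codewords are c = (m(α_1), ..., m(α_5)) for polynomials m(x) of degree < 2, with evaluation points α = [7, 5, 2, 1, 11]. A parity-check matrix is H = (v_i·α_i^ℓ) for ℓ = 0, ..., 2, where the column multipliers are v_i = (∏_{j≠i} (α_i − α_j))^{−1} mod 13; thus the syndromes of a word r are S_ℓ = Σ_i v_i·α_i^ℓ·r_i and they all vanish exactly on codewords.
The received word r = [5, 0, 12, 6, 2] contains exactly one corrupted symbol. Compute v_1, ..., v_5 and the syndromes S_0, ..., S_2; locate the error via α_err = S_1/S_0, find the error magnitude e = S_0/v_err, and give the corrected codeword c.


S = (7, 7, 7), error at position 4, error magnitude e = 3, c = [5, 0, 12, 3, 2].

Step 1: column multipliers v_i = (∏_{j≠i}(α_i − α_j))^{−1} mod 13.
  i = 1 (α = 7): (7−5)(7−2)(7−1)(7−11) = 2·5·6·(−4) = −240 ≡ 7, so v_1 = 7^{−1} = 2 (mod 13).
  i = 2 (α = 5): (5−7)(5−2)(5−1)(5−11) = (−2)·3·4·(−6) = 144 ≡ 1, so v_2 = 1^{−1} = 1 (mod 13).
  i = 3 (α = 2): (2−7)(2−5)(2−1)(2−11) = (−5)·(−3)·1·(−9) = −135 ≡ 8, so v_3 = 8^{−1} = 5 (mod 13).
  i = 4 (α = 1): (1−7)(1−5)(1−2)(1−11) = (−6)·(−4)·(−1)·(−10) = 240 ≡ 6, so v_4 = 6^{−1} = 11 (mod 13).
  i = 5 (α = 11): (11−7)(11−5)(11−2)(11−1) = 4·6·9·10 = 2160 ≡ 2, so v_5 = 2^{−1} = 7 (mod 13).
  v = [2, 1, 5, 11, 7].
Step 2: syndromes of r = [5, 0, 12, 6, 2] (all sums mod 13).
  S_0 = Σ v_i r_i = 2·5 + 1·0 + 5·12 + 11·6 + 7·2 = 150 ≡ 7.
  S_1 = Σ v_i α_i r_i = 2·7·5 + 1·5·0 + 5·2·12 + 11·1·6 + 7·11·2 = 410 ≡ 7.
  α_i^2 mod 13 = [10, 12, 4, 1, 4].
  S_2 = Σ v_i α_i^2 r_i = 2·10·5 + 1·12·0 + 5·4·12 + 11·1·6 + 7·4·2 = 462 ≡ 7.
  S = (7, 7, 7) ≠ 0, so r is not a codeword (an error is present).
Step 3: locate the error. For a single error e at position i, S_ℓ = v_i·e·α_i^ℓ, so α_err = S_1/S_0.
  S_0^{−1} = 7^{−1} = 2 (mod 13), so α_err = 7·2 = 14 ≡ 1 = α_4. Error position i = 4.
  Consistency check: S_2/S_1 = 7·2 = 14 ≡ 1 = α_err ✓ (single-error assumption holds).
Step 4: error magnitude e = S_0/v_4 = S_0·∏_{j≠4}(α_4 − α_j) = 7·6 = 42 ≡ 3 (mod 13).
Step 5: correct position 4: c_4 = r_4 − e = 6 − 3 ≡ 3 (mod 13). Hence c = [5, 0, 12, 3, 2].
  Check: interpolating c through the α_i gives m(x) = 7 + 9·x (degree < 2) with m(α_i) = c_i for every i, so c is indeed a codeword.


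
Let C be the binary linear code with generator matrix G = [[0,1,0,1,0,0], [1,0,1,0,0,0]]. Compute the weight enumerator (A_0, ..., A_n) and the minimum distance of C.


Weight distribution: A_0 = 1, A_2 = 2, A_4 = 1. Minimum distance d = 2.

Enumerate all 2^2 = 4 messages m ∈ F_2^2.
For each, compute codeword c = mG in F_2^6, then tally its weight.
  m = 00 → c = 000000, weight = 0.
  m = 10 → c = 010100, weight = 2.
  m = 01 → c = 101000, weight = 2.
  m = 11 → c = 111100, weight = 4.
Tally weights:
  weight 0: 1 codewords.
  weight 2: 2 codewords.
  weight 4: 1 codewords.
Minimum distance d = smallest w > 0 with A_w > 0 = 2.
Sanity: Σ A_w = 4 = 2^2 = 4 ✓.


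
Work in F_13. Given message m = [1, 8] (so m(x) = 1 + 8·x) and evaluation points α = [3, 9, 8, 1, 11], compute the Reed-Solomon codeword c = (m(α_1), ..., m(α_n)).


c = [12, 8, 0, 9, 11]

Message polynomial: m(x) = 1 + 8·x (mod 13).
For each evaluation point α_i, compute m(α_i) mod 13:
  α_1 = 3: Horner steps 8 → 12, so m(3) = 12.
  α_2 = 9: Horner steps 8 → 8, so m(9) = 8.
  α_3 = 8: Horner steps 8 → 0, so m(8) = 0.
  α_4 = 1: Horner steps 8 → 9, so m(1) = 9.
  α_5 = 11: Horner steps 8 → 11, so m(11) = 11.
Codeword c = [12, 8, 0, 9, 11] ∈ F_13^5.
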